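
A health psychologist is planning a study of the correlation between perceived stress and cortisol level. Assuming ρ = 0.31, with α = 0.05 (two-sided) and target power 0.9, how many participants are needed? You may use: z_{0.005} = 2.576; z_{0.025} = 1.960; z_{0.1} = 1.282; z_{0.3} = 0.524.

n = 106

Fisher's z: C = ½·ln((1+r)/(1−r)) = ½·ln(1.8986) = 0.3205.
n = ((z_{α/2} + z_β)/C)² + 3.
(1.960 + 1.282) / 0.3205 = 3.242 / 0.3205 = 10.115.
n = 10.115² + 3 = 102.32 + 3 = 105.3.
Round up.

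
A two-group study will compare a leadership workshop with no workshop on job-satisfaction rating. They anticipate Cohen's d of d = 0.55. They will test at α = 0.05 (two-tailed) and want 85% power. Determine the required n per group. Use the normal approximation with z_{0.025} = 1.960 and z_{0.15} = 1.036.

n = 60 per group

For two independent groups with equal n: n = 2·((z_{α/2} + z_β) / d)².
z_{α/2} + z_β = 1.960 + 1.036 = 2.996.
n = 2 × (2.996 / 0.55)² = 2 × 5.447² = 2 × 29.67 = 59.3.
Round up to the next whole participant.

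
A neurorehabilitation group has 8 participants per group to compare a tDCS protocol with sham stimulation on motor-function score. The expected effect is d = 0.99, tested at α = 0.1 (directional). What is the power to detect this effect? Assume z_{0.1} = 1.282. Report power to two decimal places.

power ≈ 0.76

For two equal groups, power = Φ(d·√(n/2) − z_{α}).
d·√(n/2) = 0.99 × √(8/2) = 0.99 × 2.000 = 1.980.
z_β = 1.980 − 1.282 = 0.698.
Power = Φ(0.698) = 0.757.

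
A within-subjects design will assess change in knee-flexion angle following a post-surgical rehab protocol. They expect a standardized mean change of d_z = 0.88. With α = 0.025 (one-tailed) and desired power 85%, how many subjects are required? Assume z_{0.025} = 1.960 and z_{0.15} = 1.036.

For a paired (one-sample on differences) test: n = ((z_{α} + z_β) / d)².
z_{α} + z_β = 1.960 + 1.036 = 2.996.
n = (2.996 / 0.88)² = 3.405² = 11.59.
Round up.

n = 12 pairs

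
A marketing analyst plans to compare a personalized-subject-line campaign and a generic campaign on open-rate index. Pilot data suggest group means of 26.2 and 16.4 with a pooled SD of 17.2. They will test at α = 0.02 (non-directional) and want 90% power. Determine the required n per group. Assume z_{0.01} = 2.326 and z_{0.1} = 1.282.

Cohen's d = |M₁ − M₂| / SD_pooled = |26.2 − 16.4| / 17.2 = 9.8 / 17.2 = 0.570.
For two independent groups with equal n: n = 2·((z_{α/2} + z_β) / d)².
z_{α/2} + z_β = 2.326 + 1.282 = 3.608.
n = 2 × (3.608 / 0.570)² = 2 × 6.330² = 2 × 40.07 = 80.1.
Round up to the next whole participant.

n = 81 per group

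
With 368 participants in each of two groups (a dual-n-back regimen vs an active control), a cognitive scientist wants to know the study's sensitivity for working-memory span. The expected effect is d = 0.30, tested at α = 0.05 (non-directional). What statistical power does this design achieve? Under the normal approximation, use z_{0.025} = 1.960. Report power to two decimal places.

power ≈ 0.98

For two equal groups, power = Φ(d·√(n/2) − z_{α/2}).
d·√(n/2) = 0.30 × √(368/2) = 0.30 × 13.565 = 4.069.
z_β = 4.069 − 1.960 = 2.109.
Power = Φ(2.109) = 0.983.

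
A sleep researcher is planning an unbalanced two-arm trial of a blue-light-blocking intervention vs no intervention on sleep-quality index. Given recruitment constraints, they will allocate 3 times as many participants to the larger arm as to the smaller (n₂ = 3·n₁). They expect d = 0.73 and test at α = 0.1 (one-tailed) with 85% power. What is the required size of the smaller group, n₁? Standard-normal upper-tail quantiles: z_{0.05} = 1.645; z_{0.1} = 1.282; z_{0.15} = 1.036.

With allocation ratio k = n₂/n₁ = 3, Var(x̄₁−x̄₂) = σ²(1/n₁ + 1/(k·n₁)) = σ²·(k+1)/(k·n₁).
So n₁ = (1 + 1/k)·((z_{α} + z_β)/d)² = 1.333 × (2.318/0.73)².
n₁ = 1.333 × 10.08 = 13.4.
Round up: n₁ = 14, giving n₂ = 3 × 14 = 42.

n₁ = 14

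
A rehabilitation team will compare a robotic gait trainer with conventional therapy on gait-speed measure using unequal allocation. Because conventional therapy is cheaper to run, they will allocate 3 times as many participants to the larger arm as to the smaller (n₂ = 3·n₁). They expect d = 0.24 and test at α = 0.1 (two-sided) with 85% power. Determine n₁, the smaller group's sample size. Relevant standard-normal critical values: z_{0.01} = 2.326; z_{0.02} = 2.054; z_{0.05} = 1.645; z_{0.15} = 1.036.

n₁ = 167

With allocation ratio k = n₂/n₁ = 3, Var(x̄₁−x̄₂) = σ²(1/n₁ + 1/(k·n₁)) = σ²·(k+1)/(k·n₁).
So n₁ = (1 + 1/k)·((z_{α/2} + z_β)/d)² = 1.333 × (2.681/0.24)².
n₁ = 1.333 × 124.79 = 166.4.
Round up: n₁ = 167, giving n₂ = 3 × 167 = 501.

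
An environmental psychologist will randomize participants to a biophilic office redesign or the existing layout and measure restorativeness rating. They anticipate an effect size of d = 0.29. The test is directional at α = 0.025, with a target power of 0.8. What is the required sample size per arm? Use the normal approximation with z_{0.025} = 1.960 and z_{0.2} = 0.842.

For two independent groups with equal n: n = 2·((z_{α} + z_β) / d)².
z_{α} + z_β = 1.960 + 0.842 = 2.802.
n = 2 × (2.802 / 0.29)² = 2 × 9.662² = 2 × 93.36 = 186.7.
Round up to the next whole participant.

n = 187 per group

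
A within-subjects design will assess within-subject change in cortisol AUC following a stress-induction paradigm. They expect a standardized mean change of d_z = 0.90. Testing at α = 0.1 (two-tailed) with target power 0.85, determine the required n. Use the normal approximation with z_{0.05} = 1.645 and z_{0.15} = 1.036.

For a paired (one-sample on differences) test: n = ((z_{α/2} + z_β) / d)².
z_{α/2} + z_β = 1.645 + 1.036 = 2.681.
n = (2.681 / 0.90)² = 2.979² = 8.87.
Round up.

n = 9 pairs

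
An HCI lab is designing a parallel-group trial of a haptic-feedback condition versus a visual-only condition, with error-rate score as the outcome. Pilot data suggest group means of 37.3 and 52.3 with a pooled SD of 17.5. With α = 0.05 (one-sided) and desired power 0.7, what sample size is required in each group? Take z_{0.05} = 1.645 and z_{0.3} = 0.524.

n = 13 per group

Cohen's d = |M₁ − M₂| / SD_pooled = |37.3 − 52.3| / 17.5 = 15.0 / 17.5 = 0.857.
For two independent groups with equal n: n = 2·((z_{α} + z_β) / d)².
z_{α} + z_β = 1.645 + 0.524 = 2.169.
n = 2 × (2.169 / 0.857)² = 2 × 2.531² = 2 × 6.41 = 12.8.
Round up to the next whole participant.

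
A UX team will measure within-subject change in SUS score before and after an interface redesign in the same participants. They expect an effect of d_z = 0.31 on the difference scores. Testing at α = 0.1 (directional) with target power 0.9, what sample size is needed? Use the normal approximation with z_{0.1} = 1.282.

n = 69 pairs

For a paired (one-sample on differences) test: n = ((z_{α} + z_β) / d)².
z_{α} + z_β = 1.282 + 1.282 = 2.564.
n = (2.564 / 0.31)² = 8.271² = 68.41.
Round up.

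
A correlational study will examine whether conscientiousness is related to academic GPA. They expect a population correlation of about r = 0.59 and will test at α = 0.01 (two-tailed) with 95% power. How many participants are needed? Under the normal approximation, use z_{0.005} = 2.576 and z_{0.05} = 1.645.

n = 42

Fisher's z: C = ½·ln((1+r)/(1−r)) = ½·ln(3.8780) = 0.6777.
n = ((z_{α/2} + z_β)/C)² + 3.
(2.576 + 1.645) / 0.6777 = 4.221 / 0.6777 = 6.228.
n = 6.228² + 3 = 38.79 + 3 = 41.8.
Round up.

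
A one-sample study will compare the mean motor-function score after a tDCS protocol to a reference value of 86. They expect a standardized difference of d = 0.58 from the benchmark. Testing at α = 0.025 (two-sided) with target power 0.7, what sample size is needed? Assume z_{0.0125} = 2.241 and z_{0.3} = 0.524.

n = 23

For a one-sample test: n = ((z_{α/2} + z_β) / d)².
z_{α/2} + z_β = 2.241 + 0.524 = 2.765.
n = (2.765 / 0.58)² = 4.767² = 22.73.
Round up.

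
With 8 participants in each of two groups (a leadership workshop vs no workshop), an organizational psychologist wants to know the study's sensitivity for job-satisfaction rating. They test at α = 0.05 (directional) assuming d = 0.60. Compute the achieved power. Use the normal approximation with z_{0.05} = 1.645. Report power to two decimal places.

For two equal groups, power = Φ(d·√(n/2) − z_{α}).
d·√(n/2) = 0.60 × √(8/2) = 0.60 × 2.000 = 1.200.
z_β = 1.200 − 1.645 = -0.445.
Power = Φ(-0.445) = 0.328.

power ≈ 0.33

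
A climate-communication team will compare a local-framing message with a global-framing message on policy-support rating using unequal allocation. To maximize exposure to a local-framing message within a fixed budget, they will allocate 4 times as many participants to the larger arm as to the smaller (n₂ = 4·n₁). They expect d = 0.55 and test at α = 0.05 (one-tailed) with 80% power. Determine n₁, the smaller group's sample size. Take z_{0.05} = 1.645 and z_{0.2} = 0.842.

n₁ = 26

With allocation ratio k = n₂/n₁ = 4, Var(x̄₁−x̄₂) = σ²(1/n₁ + 1/(k·n₁)) = σ²·(k+1)/(k·n₁).
So n₁ = (1 + 1/k)·((z_{α} + z_β)/d)² = 1.250 × (2.487/0.55)².
n₁ = 1.250 × 20.45 = 25.6.
Round up: n₁ = 26, giving n₂ = 4 × 26 = 104.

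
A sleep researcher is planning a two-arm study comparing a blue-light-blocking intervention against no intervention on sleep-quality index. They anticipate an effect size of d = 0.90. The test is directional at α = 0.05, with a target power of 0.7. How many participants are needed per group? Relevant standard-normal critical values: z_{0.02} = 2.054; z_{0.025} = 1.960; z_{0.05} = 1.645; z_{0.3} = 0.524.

For two independent groups with equal n: n = 2·((z_{α} + z_β) / d)².
z_{α} + z_β = 1.645 + 0.524 = 2.169.
n = 2 × (2.169 / 0.90)² = 2 × 2.410² = 2 × 5.81 = 11.6.
Round up to the next whole participant.

n = 12 per group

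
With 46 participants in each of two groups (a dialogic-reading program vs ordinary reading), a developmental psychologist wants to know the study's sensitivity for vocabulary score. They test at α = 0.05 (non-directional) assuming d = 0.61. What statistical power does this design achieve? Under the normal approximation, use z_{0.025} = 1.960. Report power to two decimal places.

power ≈ 0.83

For two equal groups, power = Φ(d·√(n/2) − z_{α/2}).
d·√(n/2) = 0.61 × √(46/2) = 0.61 × 4.796 = 2.925.
z_β = 2.925 − 1.960 = 0.965.
Power = Φ(0.965) = 0.833.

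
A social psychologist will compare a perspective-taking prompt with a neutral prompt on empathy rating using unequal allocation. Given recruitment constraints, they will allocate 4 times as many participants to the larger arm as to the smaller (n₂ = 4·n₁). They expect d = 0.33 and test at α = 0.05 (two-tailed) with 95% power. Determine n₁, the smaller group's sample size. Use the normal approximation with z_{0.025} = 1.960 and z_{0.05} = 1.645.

With allocation ratio k = n₂/n₁ = 4, Var(x̄₁−x̄₂) = σ²(1/n₁ + 1/(k·n₁)) = σ²·(k+1)/(k·n₁).
So n₁ = (1 + 1/k)·((z_{α/2} + z_β)/d)² = 1.250 × (3.605/0.33)².
n₁ = 1.250 × 119.34 = 149.2.
Round up: n₁ = 150, giving n₂ = 4 × 150 = 600.

n₁ = 150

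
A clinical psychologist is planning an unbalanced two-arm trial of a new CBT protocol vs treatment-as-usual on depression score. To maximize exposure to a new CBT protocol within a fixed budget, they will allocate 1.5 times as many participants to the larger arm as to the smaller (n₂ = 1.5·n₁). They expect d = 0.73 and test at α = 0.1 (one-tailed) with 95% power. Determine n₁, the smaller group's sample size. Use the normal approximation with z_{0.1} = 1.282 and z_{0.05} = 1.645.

n₁ = 27

With allocation ratio k = n₂/n₁ = 1.5, Var(x̄₁−x̄₂) = σ²(1/n₁ + 1/(k·n₁)) = σ²·(k+1)/(k·n₁).
So n₁ = (1 + 1/k)·((z_{α} + z_β)/d)² = 1.667 × (2.927/0.73)².
n₁ = 1.667 × 16.08 = 26.8.
Round up: n₁ = 27, giving n₂ = ⌈1.5 × 27⌉ = ⌈40.5⌉ = 41.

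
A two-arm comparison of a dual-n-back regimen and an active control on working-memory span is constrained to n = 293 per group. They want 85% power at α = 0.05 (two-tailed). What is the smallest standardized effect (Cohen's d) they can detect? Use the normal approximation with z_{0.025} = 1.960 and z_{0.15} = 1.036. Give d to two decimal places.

d_min ≈ 0.25

For two independent groups of n = 293 each: d_min = (z_{α/2} + z_β)·√(2/n).
z-sum = 1.960 + 1.036 = 2.996.
d_min = 2.996 × √(2/293) = 2.996 × 0.0826 = 0.248.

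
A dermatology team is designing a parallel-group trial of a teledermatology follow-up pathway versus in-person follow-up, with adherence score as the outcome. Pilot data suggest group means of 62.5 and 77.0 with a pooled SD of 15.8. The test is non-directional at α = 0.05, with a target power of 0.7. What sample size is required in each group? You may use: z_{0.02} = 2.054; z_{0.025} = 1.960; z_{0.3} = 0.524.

n = 15 per group

Cohen's d = |M₁ − M₂| / SD_pooled = |62.5 − 77.0| / 15.8 = 14.5 / 15.8 = 0.918.
For two independent groups with equal n: n = 2·((z_{α/2} + z_β) / d)².
z_{α/2} + z_β = 1.960 + 0.524 = 2.484.
n = 2 × (2.484 / 0.918)² = 2 × 2.706² = 2 × 7.32 = 14.6.
Round up to the next whole participant.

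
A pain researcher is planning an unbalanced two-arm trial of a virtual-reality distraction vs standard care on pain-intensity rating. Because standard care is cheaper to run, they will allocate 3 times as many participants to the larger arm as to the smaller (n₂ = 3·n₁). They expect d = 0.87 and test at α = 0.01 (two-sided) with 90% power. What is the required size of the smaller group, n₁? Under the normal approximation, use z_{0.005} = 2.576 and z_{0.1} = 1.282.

n₁ = 27

With allocation ratio k = n₂/n₁ = 3, Var(x̄₁−x̄₂) = σ²(1/n₁ + 1/(k·n₁)) = σ²·(k+1)/(k·n₁).
So n₁ = (1 + 1/k)·((z_{α/2} + z_β)/d)² = 1.333 × (3.858/0.87)².
n₁ = 1.333 × 19.66 = 26.2.
Round up: n₁ = 27, giving n₂ = 3 × 27 = 81.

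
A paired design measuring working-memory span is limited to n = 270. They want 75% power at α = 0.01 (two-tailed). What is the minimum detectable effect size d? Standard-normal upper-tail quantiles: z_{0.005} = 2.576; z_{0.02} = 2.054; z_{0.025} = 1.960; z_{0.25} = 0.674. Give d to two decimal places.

d_min ≈ 0.20

For a single sample (or paired design) of n = 270: d_min = (z_{α/2} + z_β)/√n.
z-sum = 2.576 + 0.674 = 3.250.
d_min = 3.250 / √270 = 3.250 / 16.432 = 0.198.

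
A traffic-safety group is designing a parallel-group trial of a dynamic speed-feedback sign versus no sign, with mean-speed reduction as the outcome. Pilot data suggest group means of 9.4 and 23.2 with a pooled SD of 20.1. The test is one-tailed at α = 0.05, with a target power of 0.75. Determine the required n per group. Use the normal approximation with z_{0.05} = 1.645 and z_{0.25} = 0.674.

n = 23 per group

Cohen's d = |M₁ − M₂| / SD_pooled = |9.4 − 23.2| / 20.1 = 13.8 / 20.1 = 0.687.
For two independent groups with equal n: n = 2·((z_{α} + z_β) / d)².
z_{α} + z_β = 1.645 + 0.674 = 2.319.
n = 2 × (2.319 / 0.687)² = 2 × 3.376² = 2 × 11.39 = 22.8.
Round up to the next whole participant.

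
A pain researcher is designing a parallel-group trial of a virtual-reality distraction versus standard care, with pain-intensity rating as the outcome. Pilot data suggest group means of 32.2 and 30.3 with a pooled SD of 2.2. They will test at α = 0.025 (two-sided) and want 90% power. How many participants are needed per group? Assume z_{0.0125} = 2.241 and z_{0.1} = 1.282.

n = 34 per group

Cohen's d = |M₁ − M₂| / SD_pooled = |32.2 − 30.3| / 2.2 = 1.9 / 2.2 = 0.864.
For two independent groups with equal n: n = 2·((z_{α/2} + z_β) / d)².
z_{α/2} + z_β = 2.241 + 1.282 = 3.523.
n = 2 × (3.523 / 0.864)² = 2 × 4.078² = 2 × 16.63 = 33.3.
Round up to the next whole participant.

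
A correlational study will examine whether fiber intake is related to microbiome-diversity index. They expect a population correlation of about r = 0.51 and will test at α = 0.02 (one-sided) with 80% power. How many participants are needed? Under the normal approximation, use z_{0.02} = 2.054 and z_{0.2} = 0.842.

n = 30

Fisher's z: C = ½·ln((1+r)/(1−r)) = ½·ln(3.0816) = 0.5627.
n = ((z_{α} + z_β)/C)² + 3.
(2.054 + 0.842) / 0.5627 = 2.896 / 0.5627 = 5.147.
n = 5.147² + 3 = 26.49 + 3 = 29.5.
Round up.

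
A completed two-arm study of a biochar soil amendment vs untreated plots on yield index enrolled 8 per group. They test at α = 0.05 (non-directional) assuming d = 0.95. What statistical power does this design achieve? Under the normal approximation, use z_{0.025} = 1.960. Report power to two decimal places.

power ≈ 0.48

For two equal groups, power = Φ(d·√(n/2) − z_{α/2}).
d·√(n/2) = 0.95 × √(8/2) = 0.95 × 2.000 = 1.900.
z_β = 1.900 − 1.960 = -0.060.
Power = Φ(-0.060) = 0.476.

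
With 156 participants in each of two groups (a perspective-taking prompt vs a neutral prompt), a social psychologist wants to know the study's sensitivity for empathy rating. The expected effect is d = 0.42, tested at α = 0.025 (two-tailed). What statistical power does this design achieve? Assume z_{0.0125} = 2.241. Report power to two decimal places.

For two equal groups, power = Φ(d·√(n/2) − z_{α/2}).
d·√(n/2) = 0.42 × √(156/2) = 0.42 × 8.832 = 3.709.
z_β = 3.709 − 2.241 = 1.468.
Power = Φ(1.468) = 0.929.

power ≈ 0.93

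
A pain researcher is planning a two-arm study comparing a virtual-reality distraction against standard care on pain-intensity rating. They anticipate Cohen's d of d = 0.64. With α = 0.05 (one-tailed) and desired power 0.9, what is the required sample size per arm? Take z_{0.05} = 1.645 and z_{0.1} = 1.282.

n = 42 per group

For two independent groups with equal n: n = 2·((z_{α} + z_β) / d)².
z_{α} + z_β = 1.645 + 1.282 = 2.927.
n = 2 × (2.927 / 0.64)² = 2 × 4.573² = 2 × 20.92 = 41.8.
Round up to the next whole participant.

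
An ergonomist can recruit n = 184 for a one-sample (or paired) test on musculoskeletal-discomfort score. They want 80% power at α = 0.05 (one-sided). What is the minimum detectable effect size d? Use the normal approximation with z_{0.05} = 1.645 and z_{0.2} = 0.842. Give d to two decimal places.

For a single sample (or paired design) of n = 184: d_min = (z_{α} + z_β)/√n.
z-sum = 1.645 + 0.842 = 2.487.
d_min = 2.487 / √184 = 2.487 / 13.565 = 0.183.

d_min ≈ 0.18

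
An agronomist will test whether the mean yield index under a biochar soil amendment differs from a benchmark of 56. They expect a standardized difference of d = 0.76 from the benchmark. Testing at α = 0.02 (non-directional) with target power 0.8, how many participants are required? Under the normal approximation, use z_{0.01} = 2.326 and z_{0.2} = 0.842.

For a one-sample test: n = ((z_{α/2} + z_β) / d)².
z_{α/2} + z_β = 2.326 + 0.842 = 3.168.
n = (3.168 / 0.76)² = 4.168² = 17.38.
Round up.

n = 18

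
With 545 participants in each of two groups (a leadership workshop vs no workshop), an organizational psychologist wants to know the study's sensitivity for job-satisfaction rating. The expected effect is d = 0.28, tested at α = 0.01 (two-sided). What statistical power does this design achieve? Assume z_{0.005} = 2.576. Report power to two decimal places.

power ≈ 0.98

For two equal groups, power = Φ(d·√(n/2) − z_{α/2}).
d·√(n/2) = 0.28 × √(545/2) = 0.28 × 16.508 = 4.622.
z_β = 4.622 − 2.576 = 2.046.
Power = Φ(2.046) = 0.980.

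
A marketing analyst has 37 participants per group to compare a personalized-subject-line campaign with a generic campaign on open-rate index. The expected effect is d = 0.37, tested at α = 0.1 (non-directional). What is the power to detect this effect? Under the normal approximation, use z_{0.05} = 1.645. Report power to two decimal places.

For two equal groups, power = Φ(d·√(n/2) − z_{α/2}).
d·√(n/2) = 0.37 × √(37/2) = 0.37 × 4.301 = 1.591.
z_β = 1.591 − 1.645 = -0.054.
Power = Φ(-0.054) = 0.479.

power ≈ 0.48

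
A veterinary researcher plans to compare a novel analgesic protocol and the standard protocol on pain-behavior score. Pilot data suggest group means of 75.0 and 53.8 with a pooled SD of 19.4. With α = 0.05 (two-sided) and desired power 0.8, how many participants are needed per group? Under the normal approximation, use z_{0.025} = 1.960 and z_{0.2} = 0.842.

n = 14 per group

Cohen's d = |M₁ − M₂| / SD_pooled = |75.0 − 53.8| / 19.4 = 21.2 / 19.4 = 1.093.
For two independent groups with equal n: n = 2·((z_{α/2} + z_β) / d)².
z_{α/2} + z_β = 1.960 + 0.842 = 2.802.
n = 2 × (2.802 / 1.093)² = 2 × 2.564² = 2 × 6.57 = 13.1.
Round up to the next whole participant.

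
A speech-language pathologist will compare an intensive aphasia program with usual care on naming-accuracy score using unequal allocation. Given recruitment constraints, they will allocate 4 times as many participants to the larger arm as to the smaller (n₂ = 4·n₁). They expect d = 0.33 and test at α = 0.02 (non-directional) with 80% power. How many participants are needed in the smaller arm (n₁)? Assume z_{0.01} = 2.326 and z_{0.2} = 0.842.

n₁ = 116

With allocation ratio k = n₂/n₁ = 4, Var(x̄₁−x̄₂) = σ²(1/n₁ + 1/(k·n₁)) = σ²·(k+1)/(k·n₁).
So n₁ = (1 + 1/k)·((z_{α/2} + z_β)/d)² = 1.250 × (3.168/0.33)².
n₁ = 1.250 × 92.16 = 115.2.
Round up: n₁ = 116, giving n₂ = 4 × 116 = 464.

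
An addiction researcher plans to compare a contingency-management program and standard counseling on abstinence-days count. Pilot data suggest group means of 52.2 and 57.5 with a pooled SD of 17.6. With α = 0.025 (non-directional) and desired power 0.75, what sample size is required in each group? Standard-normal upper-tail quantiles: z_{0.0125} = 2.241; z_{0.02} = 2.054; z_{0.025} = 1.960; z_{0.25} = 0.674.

n = 188 per group

Cohen's d = |M₁ − M₂| / SD_pooled = |52.2 − 57.5| / 17.6 = 5.3 / 17.6 = 0.301.
For two independent groups with equal n: n = 2·((z_{α/2} + z_β) / d)².
z_{α/2} + z_β = 2.241 + 0.674 = 2.915.
n = 2 × (2.915 / 0.301)² = 2 × 9.684² = 2 × 93.79 = 187.6.
Round up to the next whole participant.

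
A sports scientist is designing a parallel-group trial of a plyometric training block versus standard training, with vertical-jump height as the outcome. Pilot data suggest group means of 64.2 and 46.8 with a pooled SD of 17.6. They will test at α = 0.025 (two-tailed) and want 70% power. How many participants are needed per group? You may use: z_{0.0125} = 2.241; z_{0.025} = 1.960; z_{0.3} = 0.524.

n = 16 per group

Cohen's d = |M₁ − M₂| / SD_pooled = |64.2 − 46.8| / 17.6 = 17.4 / 17.6 = 0.989.
For two independent groups with equal n: n = 2·((z_{α/2} + z_β) / d)².
z_{α/2} + z_β = 2.241 + 0.524 = 2.765.
n = 2 × (2.765 / 0.989)² = 2 × 2.796² = 2 × 7.82 = 15.6.
Round up to the next whole participant.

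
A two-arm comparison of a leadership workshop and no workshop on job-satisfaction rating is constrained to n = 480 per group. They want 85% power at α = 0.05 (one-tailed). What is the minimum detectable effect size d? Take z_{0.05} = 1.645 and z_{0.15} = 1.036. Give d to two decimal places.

d_min ≈ 0.17

For two independent groups of n = 480 each: d_min = (z_{α} + z_β)·√(2/n).
z-sum = 1.645 + 1.036 = 2.681.
d_min = 2.681 × √(2/480) = 2.681 × 0.0645 = 0.173.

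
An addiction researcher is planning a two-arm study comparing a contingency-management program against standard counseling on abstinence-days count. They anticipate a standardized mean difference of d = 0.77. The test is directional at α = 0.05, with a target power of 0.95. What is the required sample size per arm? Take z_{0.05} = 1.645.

n = 37 per group

For two independent groups with equal n: n = 2·((z_{α} + z_β) / d)².
z_{α} + z_β = 1.645 + 1.645 = 3.290.
n = 2 × (3.290 / 0.77)² = 2 × 4.273² = 2 × 18.26 = 36.5.
Round up to the next whole participant.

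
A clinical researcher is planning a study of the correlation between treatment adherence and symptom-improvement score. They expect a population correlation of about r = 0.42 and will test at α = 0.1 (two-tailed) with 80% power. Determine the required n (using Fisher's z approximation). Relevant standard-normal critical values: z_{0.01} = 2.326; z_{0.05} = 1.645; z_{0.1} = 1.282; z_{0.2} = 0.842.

n = 34

Fisher's z: C = ½·ln((1+r)/(1−r)) = ½·ln(2.4483) = 0.4477.
n = ((z_{α/2} + z_β)/C)² + 3.
(1.645 + 0.842) / 0.4477 = 2.487 / 0.4477 = 5.555.
n = 5.555² + 3 = 30.86 + 3 = 33.9.
Round up.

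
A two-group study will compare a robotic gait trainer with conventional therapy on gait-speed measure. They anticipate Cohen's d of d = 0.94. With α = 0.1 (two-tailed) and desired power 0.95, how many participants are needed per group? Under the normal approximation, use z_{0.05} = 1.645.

For two independent groups with equal n: n = 2·((z_{α/2} + z_β) / d)².
z_{α/2} + z_β = 1.645 + 1.645 = 3.290.
n = 2 × (3.290 / 0.94)² = 2 × 3.500² = 2 × 12.25 = 24.5.
Round up to the next whole participant.

n = 25 per group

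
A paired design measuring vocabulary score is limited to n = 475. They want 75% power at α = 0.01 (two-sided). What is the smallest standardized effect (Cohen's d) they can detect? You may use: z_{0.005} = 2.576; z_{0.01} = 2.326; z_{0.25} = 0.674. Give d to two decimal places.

d_min ≈ 0.15

For a single sample (or paired design) of n = 475: d_min = (z_{α/2} + z_β)/√n.
z-sum = 2.576 + 0.674 = 3.250.
d_min = 3.250 / √475 = 3.250 / 21.794 = 0.149.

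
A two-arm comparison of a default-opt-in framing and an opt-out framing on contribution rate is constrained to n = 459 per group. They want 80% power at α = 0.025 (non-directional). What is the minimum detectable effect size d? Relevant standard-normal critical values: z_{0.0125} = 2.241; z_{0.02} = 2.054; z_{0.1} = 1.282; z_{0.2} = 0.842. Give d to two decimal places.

d_min ≈ 0.20

For two independent groups of n = 459 each: d_min = (z_{α/2} + z_β)·√(2/n).
z-sum = 2.241 + 0.842 = 3.083.
d_min = 3.083 × √(2/459) = 3.083 × 0.0660 = 0.204.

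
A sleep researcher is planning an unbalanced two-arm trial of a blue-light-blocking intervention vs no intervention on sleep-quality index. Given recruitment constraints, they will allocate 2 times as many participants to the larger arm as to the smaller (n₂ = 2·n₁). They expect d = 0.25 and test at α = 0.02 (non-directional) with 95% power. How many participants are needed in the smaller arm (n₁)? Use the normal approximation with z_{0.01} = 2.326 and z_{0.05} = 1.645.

With allocation ratio k = n₂/n₁ = 2, Var(x̄₁−x̄₂) = σ²(1/n₁ + 1/(k·n₁)) = σ²·(k+1)/(k·n₁).
So n₁ = (1 + 1/k)·((z_{α/2} + z_β)/d)² = 1.500 × (3.971/0.25)².
n₁ = 1.500 × 252.30 = 378.5.
Round up: n₁ = 379, giving n₂ = 2 × 379 = 758.

n₁ = 379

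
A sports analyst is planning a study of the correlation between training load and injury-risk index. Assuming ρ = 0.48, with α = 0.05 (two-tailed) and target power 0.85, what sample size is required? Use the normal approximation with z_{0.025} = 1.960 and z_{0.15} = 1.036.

n = 36

Fisher's z: C = ½·ln((1+r)/(1−r)) = ½·ln(2.8462) = 0.5230.
n = ((z_{α/2} + z_β)/C)² + 3.
(1.960 + 1.036) / 0.5230 = 2.996 / 0.5230 = 5.728.
n = 5.728² + 3 = 32.82 + 3 = 35.8.
Round up.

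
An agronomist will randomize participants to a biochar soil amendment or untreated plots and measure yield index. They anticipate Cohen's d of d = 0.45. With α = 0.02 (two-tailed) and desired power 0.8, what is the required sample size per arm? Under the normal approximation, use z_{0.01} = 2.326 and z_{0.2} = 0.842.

For two independent groups with equal n: n = 2·((z_{α/2} + z_β) / d)².
z_{α/2} + z_β = 2.326 + 0.842 = 3.168.
n = 2 × (3.168 / 0.45)² = 2 × 7.040² = 2 × 49.56 = 99.1.
Round up to the next whole participant.

n = 100 per group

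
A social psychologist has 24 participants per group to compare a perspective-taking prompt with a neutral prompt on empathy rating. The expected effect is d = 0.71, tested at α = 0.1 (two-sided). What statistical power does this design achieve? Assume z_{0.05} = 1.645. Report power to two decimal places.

power ≈ 0.79

For two equal groups, power = Φ(d·√(n/2) − z_{α/2}).
d·√(n/2) = 0.71 × √(24/2) = 0.71 × 3.464 = 2.460.
z_β = 2.460 − 1.645 = 0.815.
Power = Φ(0.815) = 0.792.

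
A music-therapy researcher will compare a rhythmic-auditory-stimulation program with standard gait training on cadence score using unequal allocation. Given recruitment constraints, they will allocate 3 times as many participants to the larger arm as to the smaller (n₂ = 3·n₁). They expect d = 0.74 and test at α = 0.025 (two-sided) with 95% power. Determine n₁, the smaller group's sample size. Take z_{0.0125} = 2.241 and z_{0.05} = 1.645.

With allocation ratio k = n₂/n₁ = 3, Var(x̄₁−x̄₂) = σ²(1/n₁ + 1/(k·n₁)) = σ²·(k+1)/(k·n₁).
So n₁ = (1 + 1/k)·((z_{α/2} + z_β)/d)² = 1.333 × (3.886/0.74)².
n₁ = 1.333 × 27.58 = 36.8.
Round up: n₁ = 37, giving n₂ = 3 × 37 = 111.

n₁ = 37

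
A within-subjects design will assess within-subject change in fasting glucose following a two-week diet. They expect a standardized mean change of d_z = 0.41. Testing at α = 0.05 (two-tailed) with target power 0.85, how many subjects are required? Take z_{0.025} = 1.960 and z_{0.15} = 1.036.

For a paired (one-sample on differences) test: n = ((z_{α/2} + z_β) / d)².
z_{α/2} + z_β = 1.960 + 1.036 = 2.996.
n = (2.996 / 0.41)² = 7.307² = 53.40.
Round up.

n = 54 pairs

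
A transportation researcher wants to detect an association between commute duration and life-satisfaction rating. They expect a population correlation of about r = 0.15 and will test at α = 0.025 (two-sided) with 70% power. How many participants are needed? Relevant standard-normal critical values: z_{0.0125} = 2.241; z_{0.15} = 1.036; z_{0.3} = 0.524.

Fisher's z: C = ½·ln((1+r)/(1−r)) = ½·ln(1.3529) = 0.1511.
n = ((z_{α/2} + z_β)/C)² + 3.
(2.241 + 0.524) / 0.1511 = 2.765 / 0.1511 = 18.299.
n = 18.299² + 3 = 334.86 + 3 = 337.9.
Round up.

n = 338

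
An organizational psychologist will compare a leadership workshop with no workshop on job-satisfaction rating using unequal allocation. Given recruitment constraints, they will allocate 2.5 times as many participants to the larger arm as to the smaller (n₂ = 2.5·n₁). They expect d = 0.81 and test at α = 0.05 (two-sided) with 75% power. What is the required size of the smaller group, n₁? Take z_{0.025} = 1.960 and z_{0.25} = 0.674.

n₁ = 15

With allocation ratio k = n₂/n₁ = 2.5, Var(x̄₁−x̄₂) = σ²(1/n₁ + 1/(k·n₁)) = σ²·(k+1)/(k·n₁).
So n₁ = (1 + 1/k)·((z_{α/2} + z_β)/d)² = 1.400 × (2.634/0.81)².
n₁ = 1.400 × 10.57 = 14.8.
Round up: n₁ = 15, giving n₂ = ⌈2.5 × 15⌉ = ⌈37.5⌉ = 38.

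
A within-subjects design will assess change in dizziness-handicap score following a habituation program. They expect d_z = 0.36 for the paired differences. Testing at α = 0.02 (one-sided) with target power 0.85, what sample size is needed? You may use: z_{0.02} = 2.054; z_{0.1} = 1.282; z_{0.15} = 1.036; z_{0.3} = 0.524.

n = 74 pairs

For a paired (one-sample on differences) test: n = ((z_{α} + z_β) / d)².
z_{α} + z_β = 2.054 + 1.036 = 3.090.
n = (3.090 / 0.36)² = 8.583² = 73.67.
Round up.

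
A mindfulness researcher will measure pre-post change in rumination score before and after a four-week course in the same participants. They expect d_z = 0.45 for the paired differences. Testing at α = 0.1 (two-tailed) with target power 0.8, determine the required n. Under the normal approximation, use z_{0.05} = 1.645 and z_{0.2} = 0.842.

For a paired (one-sample on differences) test: n = ((z_{α/2} + z_β) / d)².
z_{α/2} + z_β = 1.645 + 0.842 = 2.487.
n = (2.487 / 0.45)² = 5.527² = 30.54.
Round up.

n = 31 pairs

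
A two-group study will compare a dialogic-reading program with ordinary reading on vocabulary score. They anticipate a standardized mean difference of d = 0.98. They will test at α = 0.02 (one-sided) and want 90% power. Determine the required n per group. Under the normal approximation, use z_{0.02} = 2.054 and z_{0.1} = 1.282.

n = 24 per group

For two independent groups with equal n: n = 2·((z_{α} + z_β) / d)².
z_{α} + z_β = 2.054 + 1.282 = 3.336.
n = 2 × (3.336 / 0.98)² = 2 × 3.404² = 2 × 11.59 = 23.2.
Round up to the next whole participant.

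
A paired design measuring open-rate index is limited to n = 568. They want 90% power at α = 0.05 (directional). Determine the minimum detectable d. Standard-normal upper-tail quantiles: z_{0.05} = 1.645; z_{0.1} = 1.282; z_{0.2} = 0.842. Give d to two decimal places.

d_min ≈ 0.12

For a single sample (or paired design) of n = 568: d_min = (z_{α} + z_β)/√n.
z-sum = 1.645 + 1.282 = 2.927.
d_min = 2.927 / √568 = 2.927 / 23.833 = 0.123.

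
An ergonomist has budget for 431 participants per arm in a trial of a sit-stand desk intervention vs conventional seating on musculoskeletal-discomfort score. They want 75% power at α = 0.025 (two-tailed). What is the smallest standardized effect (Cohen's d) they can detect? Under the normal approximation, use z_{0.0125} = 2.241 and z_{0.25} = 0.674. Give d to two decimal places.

d_min ≈ 0.20

For two independent groups of n = 431 each: d_min = (z_{α/2} + z_β)·√(2/n).
z-sum = 2.241 + 0.674 = 2.915.
d_min = 2.915 × √(2/431) = 2.915 × 0.0681 = 0.199.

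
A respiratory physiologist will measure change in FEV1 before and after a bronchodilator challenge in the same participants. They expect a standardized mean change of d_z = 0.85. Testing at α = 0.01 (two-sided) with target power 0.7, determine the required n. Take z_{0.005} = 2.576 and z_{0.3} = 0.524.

For a paired (one-sample on differences) test: n = ((z_{α/2} + z_β) / d)².
z_{α/2} + z_β = 2.576 + 0.524 = 3.100.
n = (3.100 / 0.85)² = 3.647² = 13.30.
Round up.

n = 14 pairs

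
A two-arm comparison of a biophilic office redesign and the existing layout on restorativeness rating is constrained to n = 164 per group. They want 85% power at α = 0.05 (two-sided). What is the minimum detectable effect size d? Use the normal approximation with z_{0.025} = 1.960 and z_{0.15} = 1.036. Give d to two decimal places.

For two independent groups of n = 164 each: d_min = (z_{α/2} + z_β)·√(2/n).
z-sum = 1.960 + 1.036 = 2.996.
d_min = 2.996 × √(2/164) = 2.996 × 0.1104 = 0.331.

d_min ≈ 0.33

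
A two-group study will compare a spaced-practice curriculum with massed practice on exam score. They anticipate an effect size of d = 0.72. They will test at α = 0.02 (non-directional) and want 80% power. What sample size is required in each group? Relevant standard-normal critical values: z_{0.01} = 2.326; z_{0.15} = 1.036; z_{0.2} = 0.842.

n = 39 per group

For two independent groups with equal n: n = 2·((z_{α/2} + z_β) / d)².
z_{α/2} + z_β = 2.326 + 0.842 = 3.168.
n = 2 × (3.168 / 0.72)² = 2 × 4.400² = 2 × 19.36 = 38.7.
Round up to the next whole participant.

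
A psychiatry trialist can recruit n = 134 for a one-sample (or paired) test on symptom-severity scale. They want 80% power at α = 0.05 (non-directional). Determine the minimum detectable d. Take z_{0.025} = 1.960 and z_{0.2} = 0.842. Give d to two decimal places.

For a single sample (or paired design) of n = 134: d_min = (z_{α/2} + z_β)/√n.
z-sum = 1.960 + 0.842 = 2.802.
d_min = 2.802 / √134 = 2.802 / 11.576 = 0.242.

d_min ≈ 0.24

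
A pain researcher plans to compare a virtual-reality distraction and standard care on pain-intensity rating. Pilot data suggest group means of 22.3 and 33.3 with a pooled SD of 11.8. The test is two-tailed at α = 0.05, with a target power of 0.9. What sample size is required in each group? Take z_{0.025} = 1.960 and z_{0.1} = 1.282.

n = 25 per group

Cohen's d = |M₁ − M₂| / SD_pooled = |22.3 − 33.3| / 11.8 = 11.0 / 11.8 = 0.932.
For two independent groups with equal n: n = 2·((z_{α/2} + z_β) / d)².
z_{α/2} + z_β = 1.960 + 1.282 = 3.242.
n = 2 × (3.242 / 0.932)² = 2 × 3.479² = 2 × 12.10 = 24.2.
Round up to the next whole participant.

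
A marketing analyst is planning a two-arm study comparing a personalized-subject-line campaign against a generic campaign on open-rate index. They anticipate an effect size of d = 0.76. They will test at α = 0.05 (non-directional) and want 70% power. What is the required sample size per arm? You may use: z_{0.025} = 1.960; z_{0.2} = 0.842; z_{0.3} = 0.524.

For two independent groups with equal n: n = 2·((z_{α/2} + z_β) / d)².
z_{α/2} + z_β = 1.960 + 0.524 = 2.484.
n = 2 × (2.484 / 0.76)² = 2 × 3.268² = 2 × 10.68 = 21.4.
Round up to the next whole participant.

n = 22 per group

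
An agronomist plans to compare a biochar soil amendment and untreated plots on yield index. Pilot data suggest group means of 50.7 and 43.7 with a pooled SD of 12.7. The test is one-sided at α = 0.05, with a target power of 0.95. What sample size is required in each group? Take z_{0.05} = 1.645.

Cohen's d = |M₁ − M₂| / SD_pooled = |50.7 − 43.7| / 12.7 = 7.0 / 12.7 = 0.551.
For two independent groups with equal n: n = 2·((z_{α} + z_β) / d)².
z_{α} + z_β = 1.645 + 1.645 = 3.290.
n = 2 × (3.290 / 0.551)² = 2 × 5.971² = 2 × 35.65 = 71.3.
Round up to the next whole participant.

n = 72 per group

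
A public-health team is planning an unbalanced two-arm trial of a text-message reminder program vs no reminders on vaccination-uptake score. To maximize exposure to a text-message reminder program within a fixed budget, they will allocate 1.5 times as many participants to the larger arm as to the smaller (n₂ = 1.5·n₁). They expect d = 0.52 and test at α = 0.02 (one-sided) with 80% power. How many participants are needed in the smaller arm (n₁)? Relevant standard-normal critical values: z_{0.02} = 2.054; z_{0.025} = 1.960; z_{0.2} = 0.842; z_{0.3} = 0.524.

n₁ = 52

With allocation ratio k = n₂/n₁ = 1.5, Var(x̄₁−x̄₂) = σ²(1/n₁ + 1/(k·n₁)) = σ²·(k+1)/(k·n₁).
So n₁ = (1 + 1/k)·((z_{α} + z_β)/d)² = 1.667 × (2.896/0.52)².
n₁ = 1.667 × 31.02 = 51.7.
Round up: n₁ = 52, giving n₂ = 1.5 × 52 = 78.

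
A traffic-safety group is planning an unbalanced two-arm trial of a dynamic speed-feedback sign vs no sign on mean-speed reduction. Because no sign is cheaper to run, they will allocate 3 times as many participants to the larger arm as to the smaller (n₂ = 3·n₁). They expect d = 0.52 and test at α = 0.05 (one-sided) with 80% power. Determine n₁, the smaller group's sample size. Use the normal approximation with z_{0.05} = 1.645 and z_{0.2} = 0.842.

With allocation ratio k = n₂/n₁ = 3, Var(x̄₁−x̄₂) = σ²(1/n₁ + 1/(k·n₁)) = σ²·(k+1)/(k·n₁).
So n₁ = (1 + 1/k)·((z_{α} + z_β)/d)² = 1.333 × (2.487/0.52)².
n₁ = 1.333 × 22.87 = 30.5.
Round up: n₁ = 31, giving n₂ = 3 × 31 = 93.

n₁ = 31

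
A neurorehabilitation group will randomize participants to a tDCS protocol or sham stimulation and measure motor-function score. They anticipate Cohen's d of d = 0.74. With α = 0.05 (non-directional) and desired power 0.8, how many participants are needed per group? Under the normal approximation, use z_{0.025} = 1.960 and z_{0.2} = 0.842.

For two independent groups with equal n: n = 2·((z_{α/2} + z_β) / d)².
z_{α/2} + z_β = 1.960 + 0.842 = 2.802.
n = 2 × (2.802 / 0.74)² = 2 × 3.786² = 2 × 14.34 = 28.7.
Round up to the next whole participant.

n = 29 per group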